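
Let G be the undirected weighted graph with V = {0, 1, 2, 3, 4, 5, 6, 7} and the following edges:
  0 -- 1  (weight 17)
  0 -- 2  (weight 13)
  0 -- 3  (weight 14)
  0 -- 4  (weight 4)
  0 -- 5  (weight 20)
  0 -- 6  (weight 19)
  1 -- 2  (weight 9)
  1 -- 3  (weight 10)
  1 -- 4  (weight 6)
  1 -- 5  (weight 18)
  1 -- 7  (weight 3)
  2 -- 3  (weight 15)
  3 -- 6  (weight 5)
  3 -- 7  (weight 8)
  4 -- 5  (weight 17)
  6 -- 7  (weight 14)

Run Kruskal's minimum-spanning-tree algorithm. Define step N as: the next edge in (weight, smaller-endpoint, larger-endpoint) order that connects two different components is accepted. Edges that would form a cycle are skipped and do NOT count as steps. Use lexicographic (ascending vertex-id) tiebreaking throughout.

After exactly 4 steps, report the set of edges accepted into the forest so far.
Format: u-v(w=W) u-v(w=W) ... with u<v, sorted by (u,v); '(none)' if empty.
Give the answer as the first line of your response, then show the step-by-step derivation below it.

0-4(w=4) 1-4(w=6) 1-7(w=3) 3-6(w=5)

step 1: add edge 1-7 (w=3); MST = {1-7(w=3)}
step 2: add edge 0-4 (w=4); MST = {0-4(w=4) 1-7(w=3)}
step 3: add edge 3-6 (w=5); MST = {0-4(w=4) 1-7(w=3) 3-6(w=5)}
step 4: add edge 1-4 (w=6); MST = {0-4(w=4) 1-4(w=6) 1-7(w=3) 3-6(w=5)}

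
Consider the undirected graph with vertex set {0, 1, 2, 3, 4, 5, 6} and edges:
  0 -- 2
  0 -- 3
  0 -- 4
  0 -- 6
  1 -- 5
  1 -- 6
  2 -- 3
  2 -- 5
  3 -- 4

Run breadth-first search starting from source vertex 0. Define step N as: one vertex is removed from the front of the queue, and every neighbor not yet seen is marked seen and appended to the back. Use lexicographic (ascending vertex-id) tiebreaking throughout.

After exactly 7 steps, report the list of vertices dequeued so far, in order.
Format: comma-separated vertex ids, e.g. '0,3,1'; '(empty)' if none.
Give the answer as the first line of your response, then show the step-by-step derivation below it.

0,2,3,4,6,5,1

step 1: dequeue 0; queue=[2,3,4,6]; order=0
step 2: dequeue 2; queue=[3,4,6,5]; order=0,2
step 3: dequeue 3; queue=[4,6,5]; order=0,2,3
step 4: dequeue 4; queue=[6,5]; order=0,2,3,4
step 5: dequeue 6; queue=[5,1]; order=0,2,3,4,6
step 6: dequeue 5; queue=[1]; order=0,2,3,4,6,5
step 7: dequeue 1; queue=[(empty)]; order=0,2,3,4,6,5,1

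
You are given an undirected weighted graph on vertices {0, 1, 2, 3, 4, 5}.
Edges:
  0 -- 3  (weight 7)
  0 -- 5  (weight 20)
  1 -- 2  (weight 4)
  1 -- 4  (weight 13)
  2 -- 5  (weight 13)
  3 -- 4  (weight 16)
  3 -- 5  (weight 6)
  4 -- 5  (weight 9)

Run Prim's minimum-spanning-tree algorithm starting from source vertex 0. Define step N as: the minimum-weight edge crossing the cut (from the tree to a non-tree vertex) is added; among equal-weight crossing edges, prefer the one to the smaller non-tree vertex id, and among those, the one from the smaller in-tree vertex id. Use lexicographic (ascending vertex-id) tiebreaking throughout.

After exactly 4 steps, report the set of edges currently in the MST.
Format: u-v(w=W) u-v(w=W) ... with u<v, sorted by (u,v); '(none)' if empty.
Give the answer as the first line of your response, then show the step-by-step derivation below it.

0-3(w=7) 1-4(w=13) 3-5(w=6) 4-5(w=9)

step 1: add edge 0-3 (w=7); MST = {0-3(w=7)}
step 2: add edge 3-5 (w=6); MST = {0-3(w=7) 3-5(w=6)}
step 3: add edge 4-5 (w=9); MST = {0-3(w=7) 3-5(w=6) 4-5(w=9)}
step 4: add edge 1-4 (w=13); MST = {0-3(w=7) 1-4(w=13) 3-5(w=6) 4-5(w=9)}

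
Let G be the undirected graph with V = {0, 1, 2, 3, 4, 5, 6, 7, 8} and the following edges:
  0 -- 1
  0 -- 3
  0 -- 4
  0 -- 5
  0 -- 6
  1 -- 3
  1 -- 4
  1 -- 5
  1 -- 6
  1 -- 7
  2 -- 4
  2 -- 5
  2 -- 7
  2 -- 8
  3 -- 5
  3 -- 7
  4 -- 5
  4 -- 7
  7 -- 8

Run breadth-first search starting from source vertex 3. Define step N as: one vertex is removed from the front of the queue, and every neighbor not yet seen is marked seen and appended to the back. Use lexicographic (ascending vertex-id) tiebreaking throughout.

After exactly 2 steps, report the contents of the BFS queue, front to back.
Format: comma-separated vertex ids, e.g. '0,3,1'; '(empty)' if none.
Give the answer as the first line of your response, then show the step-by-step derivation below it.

1,5,7,4,6

step 1: dequeue 3; queue=[0,1,5,7]; order=3
step 2: dequeue 0; queue=[1,5,7,4,6]; order=3,0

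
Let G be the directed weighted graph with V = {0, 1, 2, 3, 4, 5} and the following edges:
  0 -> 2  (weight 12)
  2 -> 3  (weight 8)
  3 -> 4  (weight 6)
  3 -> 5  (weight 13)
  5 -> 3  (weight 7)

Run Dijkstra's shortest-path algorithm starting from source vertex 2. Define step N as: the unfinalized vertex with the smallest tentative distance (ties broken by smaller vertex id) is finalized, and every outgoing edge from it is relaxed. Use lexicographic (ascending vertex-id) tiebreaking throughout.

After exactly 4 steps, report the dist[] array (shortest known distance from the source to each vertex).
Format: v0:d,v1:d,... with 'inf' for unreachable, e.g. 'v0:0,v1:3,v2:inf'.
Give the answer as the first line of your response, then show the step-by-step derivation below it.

v0:inf,v1:inf,v2:0,v3:8,v4:14,v5:21

step 1: dist = v0:inf,v1:inf,v2:0,v3:8,v4:inf,v5:inf
step 2: dist = v0:inf,v1:inf,v2:0,v3:8,v4:14,v5:21
step 3: dist = v0:inf,v1:inf,v2:0,v3:8,v4:14,v5:21
step 4: dist = v0:inf,v1:inf,v2:0,v3:8,v4:14,v5:21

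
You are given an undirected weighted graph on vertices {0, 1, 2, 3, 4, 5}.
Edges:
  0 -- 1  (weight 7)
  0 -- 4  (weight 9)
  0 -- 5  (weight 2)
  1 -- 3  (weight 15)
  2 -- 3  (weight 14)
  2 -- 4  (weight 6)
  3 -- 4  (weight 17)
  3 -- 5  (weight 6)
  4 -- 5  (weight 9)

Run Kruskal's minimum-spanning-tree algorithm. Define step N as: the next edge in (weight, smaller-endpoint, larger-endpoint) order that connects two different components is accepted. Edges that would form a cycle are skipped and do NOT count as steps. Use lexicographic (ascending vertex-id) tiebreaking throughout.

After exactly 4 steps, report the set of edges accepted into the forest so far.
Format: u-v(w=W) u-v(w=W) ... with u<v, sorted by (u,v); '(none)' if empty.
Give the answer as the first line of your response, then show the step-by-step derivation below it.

0-1(w=7) 0-5(w=2) 2-4(w=6) 3-5(w=6)

step 1: add edge 0-5 (w=2); MST = {0-5(w=2)}
step 2: add edge 2-4 (w=6); MST = {0-5(w=2) 2-4(w=6)}
step 3: add edge 3-5 (w=6); MST = {0-5(w=2) 2-4(w=6) 3-5(w=6)}
step 4: add edge 0-1 (w=7); MST = {0-1(w=7) 0-5(w=2) 2-4(w=6) 3-5(w=6)}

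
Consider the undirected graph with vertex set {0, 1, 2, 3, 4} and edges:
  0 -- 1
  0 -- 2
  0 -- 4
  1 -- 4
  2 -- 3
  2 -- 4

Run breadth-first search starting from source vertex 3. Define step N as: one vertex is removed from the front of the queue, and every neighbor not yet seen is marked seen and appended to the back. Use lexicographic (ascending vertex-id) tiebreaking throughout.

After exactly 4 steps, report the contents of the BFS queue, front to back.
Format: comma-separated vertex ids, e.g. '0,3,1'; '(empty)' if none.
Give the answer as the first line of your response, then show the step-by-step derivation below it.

1

step 1: dequeue 3; queue=[2]; order=3
step 2: dequeue 2; queue=[0,4]; order=3,2
step 3: dequeue 0; queue=[4,1]; order=3,2,0
step 4: dequeue 4; queue=[1]; order=3,2,0,4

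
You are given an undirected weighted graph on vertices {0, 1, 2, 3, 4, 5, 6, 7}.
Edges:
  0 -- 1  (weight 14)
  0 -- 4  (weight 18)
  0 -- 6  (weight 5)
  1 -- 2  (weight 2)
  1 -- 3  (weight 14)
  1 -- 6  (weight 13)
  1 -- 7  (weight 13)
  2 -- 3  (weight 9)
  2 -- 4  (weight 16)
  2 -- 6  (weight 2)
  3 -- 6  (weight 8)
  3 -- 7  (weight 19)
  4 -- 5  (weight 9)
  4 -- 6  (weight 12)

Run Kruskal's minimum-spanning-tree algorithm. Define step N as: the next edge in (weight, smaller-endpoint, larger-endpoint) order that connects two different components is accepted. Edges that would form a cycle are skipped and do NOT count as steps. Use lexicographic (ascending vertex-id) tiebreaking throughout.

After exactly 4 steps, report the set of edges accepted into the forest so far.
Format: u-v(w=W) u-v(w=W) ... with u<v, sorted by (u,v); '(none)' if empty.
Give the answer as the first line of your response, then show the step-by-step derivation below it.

0-6(w=5) 1-2(w=2) 2-6(w=2) 3-6(w=8)

step 1: add edge 1-2 (w=2); MST = {1-2(w=2)}
step 2: add edge 2-6 (w=2); MST = {1-2(w=2) 2-6(w=2)}
step 3: add edge 0-6 (w=5); MST = {0-6(w=5) 1-2(w=2) 2-6(w=2)}
step 4: add edge 3-6 (w=8); MST = {0-6(w=5) 1-2(w=2) 2-6(w=2) 3-6(w=8)}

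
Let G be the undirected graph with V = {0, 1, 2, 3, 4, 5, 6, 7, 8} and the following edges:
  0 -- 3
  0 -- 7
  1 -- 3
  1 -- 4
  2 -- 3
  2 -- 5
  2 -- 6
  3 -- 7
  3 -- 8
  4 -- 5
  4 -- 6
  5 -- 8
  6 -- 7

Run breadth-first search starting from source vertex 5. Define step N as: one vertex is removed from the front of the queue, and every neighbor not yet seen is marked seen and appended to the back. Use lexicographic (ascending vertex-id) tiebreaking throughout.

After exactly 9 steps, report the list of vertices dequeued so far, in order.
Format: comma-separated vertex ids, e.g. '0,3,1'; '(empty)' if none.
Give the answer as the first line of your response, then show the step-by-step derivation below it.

5,2,4,8,3,6,1,0,7

step 1: dequeue 5; queue=[2,4,8]; order=5
step 2: dequeue 2; queue=[4,8,3,6]; order=5,2
step 3: dequeue 4; queue=[8,3,6,1]; order=5,2,4
step 4: dequeue 8; queue=[3,6,1]; order=5,2,4,8
step 5: dequeue 3; queue=[6,1,0,7]; order=5,2,4,8,3
step 6: dequeue 6; queue=[1,0,7]; order=5,2,4,8,3,6
step 7: dequeue 1; queue=[0,7]; order=5,2,4,8,3,6,1
step 8: dequeue 0; queue=[7]; order=5,2,4,8,3,6,1,0
step 9: dequeue 7; queue=[(empty)]; order=5,2,4,8,3,6,1,0,7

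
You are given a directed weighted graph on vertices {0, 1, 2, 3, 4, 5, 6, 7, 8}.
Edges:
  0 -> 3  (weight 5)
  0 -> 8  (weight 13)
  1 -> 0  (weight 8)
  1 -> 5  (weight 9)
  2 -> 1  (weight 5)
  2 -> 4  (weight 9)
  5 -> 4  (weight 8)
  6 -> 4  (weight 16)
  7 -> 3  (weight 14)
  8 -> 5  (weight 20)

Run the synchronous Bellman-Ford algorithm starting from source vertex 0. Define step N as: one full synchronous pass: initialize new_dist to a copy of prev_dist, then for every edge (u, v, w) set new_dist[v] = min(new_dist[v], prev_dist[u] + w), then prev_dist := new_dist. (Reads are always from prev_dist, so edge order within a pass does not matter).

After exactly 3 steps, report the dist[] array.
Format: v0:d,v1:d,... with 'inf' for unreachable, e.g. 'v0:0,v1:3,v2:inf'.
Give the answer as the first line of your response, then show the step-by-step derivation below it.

v0:0,v1:inf,v2:inf,v3:5,v4:41,v5:33,v6:inf,v7:inf,v8:13

step 1: dist = v0:0,v1:inf,v2:inf,v3:5,v4:inf,v5:inf,v6:inf,v7:inf,v8:13
step 2: dist = v0:0,v1:inf,v2:inf,v3:5,v4:inf,v5:33,v6:inf,v7:inf,v8:13
step 3: dist = v0:0,v1:inf,v2:inf,v3:5,v4:41,v5:33,v6:inf,v7:inf,v8:13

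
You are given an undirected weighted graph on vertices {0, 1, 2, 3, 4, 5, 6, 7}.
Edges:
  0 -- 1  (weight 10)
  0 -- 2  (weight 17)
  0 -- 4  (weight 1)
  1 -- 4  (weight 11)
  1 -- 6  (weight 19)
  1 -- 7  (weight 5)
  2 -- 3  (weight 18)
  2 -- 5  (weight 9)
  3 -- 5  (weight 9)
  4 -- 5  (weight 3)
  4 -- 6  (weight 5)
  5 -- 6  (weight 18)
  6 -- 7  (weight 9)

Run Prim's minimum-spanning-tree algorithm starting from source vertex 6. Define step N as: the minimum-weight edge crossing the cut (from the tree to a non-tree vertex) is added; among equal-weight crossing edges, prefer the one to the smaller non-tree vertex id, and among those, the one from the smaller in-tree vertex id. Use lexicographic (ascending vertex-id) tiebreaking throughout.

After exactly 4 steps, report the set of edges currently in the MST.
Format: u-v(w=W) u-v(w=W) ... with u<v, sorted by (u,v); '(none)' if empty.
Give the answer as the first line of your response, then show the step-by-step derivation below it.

0-4(w=1) 2-5(w=9) 4-5(w=3) 4-6(w=5)

step 1: add edge 4-6 (w=5); MST = {4-6(w=5)}
step 2: add edge 0-4 (w=1); MST = {0-4(w=1) 4-6(w=5)}
step 3: add edge 4-5 (w=3); MST = {0-4(w=1) 4-5(w=3) 4-6(w=5)}
step 4: add edge 2-5 (w=9); MST = {0-4(w=1) 2-5(w=9) 4-5(w=3) 4-6(w=5)}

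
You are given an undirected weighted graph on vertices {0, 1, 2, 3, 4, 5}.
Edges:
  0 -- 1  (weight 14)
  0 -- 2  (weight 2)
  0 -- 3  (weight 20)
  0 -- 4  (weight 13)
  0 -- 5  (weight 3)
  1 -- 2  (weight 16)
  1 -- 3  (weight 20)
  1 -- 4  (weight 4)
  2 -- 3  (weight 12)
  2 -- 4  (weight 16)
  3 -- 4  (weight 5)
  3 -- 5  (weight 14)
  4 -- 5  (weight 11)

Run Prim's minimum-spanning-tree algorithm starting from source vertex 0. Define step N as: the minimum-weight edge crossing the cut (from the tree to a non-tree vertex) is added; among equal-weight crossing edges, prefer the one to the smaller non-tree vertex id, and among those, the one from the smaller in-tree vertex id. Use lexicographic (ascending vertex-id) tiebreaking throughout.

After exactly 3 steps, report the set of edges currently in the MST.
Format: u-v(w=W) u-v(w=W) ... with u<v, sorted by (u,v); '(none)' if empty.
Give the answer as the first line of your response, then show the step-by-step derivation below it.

0-2(w=2) 0-5(w=3) 4-5(w=11)

step 1: add edge 0-2 (w=2); MST = {0-2(w=2)}
step 2: add edge 0-5 (w=3); MST = {0-2(w=2) 0-5(w=3)}
step 3: add edge 4-5 (w=11); MST = {0-2(w=2) 0-5(w=3) 4-5(w=11)}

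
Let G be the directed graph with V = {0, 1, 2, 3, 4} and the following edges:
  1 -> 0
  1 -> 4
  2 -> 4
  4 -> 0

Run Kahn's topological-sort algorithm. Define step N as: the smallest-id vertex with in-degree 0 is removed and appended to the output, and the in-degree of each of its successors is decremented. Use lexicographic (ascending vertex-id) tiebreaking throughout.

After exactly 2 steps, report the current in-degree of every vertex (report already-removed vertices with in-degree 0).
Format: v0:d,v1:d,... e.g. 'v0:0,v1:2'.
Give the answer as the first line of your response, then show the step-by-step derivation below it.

v0:1,v1:0,v2:0,v3:0,v4:0

step 1: output 1; order=[1]; indeg=(1,0,0,0,1)
step 2: output 2; order=[1,2]; indeg=(1,0,0,0,0)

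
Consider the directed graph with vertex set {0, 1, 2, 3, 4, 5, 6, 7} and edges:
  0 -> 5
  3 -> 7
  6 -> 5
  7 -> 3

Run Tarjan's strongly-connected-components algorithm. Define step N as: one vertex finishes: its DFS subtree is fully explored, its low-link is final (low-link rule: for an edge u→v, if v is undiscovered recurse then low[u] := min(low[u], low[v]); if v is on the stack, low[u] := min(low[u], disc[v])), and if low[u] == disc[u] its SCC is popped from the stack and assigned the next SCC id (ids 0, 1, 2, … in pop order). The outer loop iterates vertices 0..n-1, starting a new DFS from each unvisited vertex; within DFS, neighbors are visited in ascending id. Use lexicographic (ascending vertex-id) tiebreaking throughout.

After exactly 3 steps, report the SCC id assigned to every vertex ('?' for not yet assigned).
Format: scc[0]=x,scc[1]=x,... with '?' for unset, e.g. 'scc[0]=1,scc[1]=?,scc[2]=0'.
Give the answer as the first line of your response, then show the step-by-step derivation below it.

scc[0]=1,scc[1]=2,scc[2]=?,scc[3]=?,scc[4]=?,scc[5]=0,scc[6]=?,scc[7]=?

step 1: low=(low[0]=0,low[1]=?,low[2]=?,low[3]=?,low[4]=?,low[5]=1,low[6]=?,low[7]=?); scc=(scc[0]=?,scc[1]=?,scc[2]=?,scc[3]=?,scc[4]=?,scc[5]=0,scc[6]=?,scc[7]=?)
step 2: low=(low[0]=0,low[1]=?,low[2]=?,low[3]=?,low[4]=?,low[5]=1,low[6]=?,low[7]=?); scc=(scc[0]=1,scc[1]=?,scc[2]=?,scc[3]=?,scc[4]=?,scc[5]=0,scc[6]=?,scc[7]=?)
step 3: low=(low[0]=0,low[1]=2,low[2]=?,low[3]=?,low[4]=?,low[5]=1,low[6]=?,low[7]=?); scc=(scc[0]=1,scc[1]=2,scc[2]=?,scc[3]=?,scc[4]=?,scc[5]=0,scc[6]=?,scc[7]=?)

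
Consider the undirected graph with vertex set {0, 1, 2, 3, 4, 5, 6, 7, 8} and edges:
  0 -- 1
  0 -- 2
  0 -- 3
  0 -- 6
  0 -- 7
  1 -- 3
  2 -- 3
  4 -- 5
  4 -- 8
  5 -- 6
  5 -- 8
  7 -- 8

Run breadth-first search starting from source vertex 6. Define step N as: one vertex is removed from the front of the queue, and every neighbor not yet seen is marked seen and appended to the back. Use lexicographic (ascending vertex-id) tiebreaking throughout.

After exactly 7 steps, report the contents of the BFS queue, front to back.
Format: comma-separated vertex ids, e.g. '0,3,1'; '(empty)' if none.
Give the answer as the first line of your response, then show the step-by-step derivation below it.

4,8

step 1: dequeue 6; queue=[0,5]; order=6
step 2: dequeue 0; queue=[5,1,2,3,7]; order=6,0
step 3: dequeue 5; queue=[1,2,3,7,4,8]; order=6,0,5
step 4: dequeue 1; queue=[2,3,7,4,8]; order=6,0,5,1
step 5: dequeue 2; queue=[3,7,4,8]; order=6,0,5,1,2
step 6: dequeue 3; queue=[7,4,8]; order=6,0,5,1,2,3
step 7: dequeue 7; queue=[4,8]; order=6,0,5,1,2,3,7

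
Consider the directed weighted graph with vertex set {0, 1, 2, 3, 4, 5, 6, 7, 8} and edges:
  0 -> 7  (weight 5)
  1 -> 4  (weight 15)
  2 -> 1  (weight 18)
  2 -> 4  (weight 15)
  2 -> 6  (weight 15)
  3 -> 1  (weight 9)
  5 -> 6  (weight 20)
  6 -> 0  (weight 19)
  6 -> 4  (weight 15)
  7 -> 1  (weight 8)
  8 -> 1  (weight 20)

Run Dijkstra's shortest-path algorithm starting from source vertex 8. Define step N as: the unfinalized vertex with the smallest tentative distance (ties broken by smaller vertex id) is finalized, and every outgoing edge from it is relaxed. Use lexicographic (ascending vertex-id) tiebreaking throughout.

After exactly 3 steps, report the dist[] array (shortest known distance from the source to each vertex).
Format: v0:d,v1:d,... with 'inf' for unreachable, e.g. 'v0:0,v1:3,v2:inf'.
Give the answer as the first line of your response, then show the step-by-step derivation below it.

v0:inf,v1:20,v2:inf,v3:inf,v4:35,v5:inf,v6:inf,v7:inf,v8:0

step 1: dist = v0:inf,v1:20,v2:inf,v3:inf,v4:inf,v5:inf,v6:inf,v7:inf,v8:0
step 2: dist = v0:inf,v1:20,v2:inf,v3:inf,v4:35,v5:inf,v6:inf,v7:inf,v8:0
step 3: dist = v0:inf,v1:20,v2:inf,v3:inf,v4:35,v5:inf,v6:inf,v7:inf,v8:0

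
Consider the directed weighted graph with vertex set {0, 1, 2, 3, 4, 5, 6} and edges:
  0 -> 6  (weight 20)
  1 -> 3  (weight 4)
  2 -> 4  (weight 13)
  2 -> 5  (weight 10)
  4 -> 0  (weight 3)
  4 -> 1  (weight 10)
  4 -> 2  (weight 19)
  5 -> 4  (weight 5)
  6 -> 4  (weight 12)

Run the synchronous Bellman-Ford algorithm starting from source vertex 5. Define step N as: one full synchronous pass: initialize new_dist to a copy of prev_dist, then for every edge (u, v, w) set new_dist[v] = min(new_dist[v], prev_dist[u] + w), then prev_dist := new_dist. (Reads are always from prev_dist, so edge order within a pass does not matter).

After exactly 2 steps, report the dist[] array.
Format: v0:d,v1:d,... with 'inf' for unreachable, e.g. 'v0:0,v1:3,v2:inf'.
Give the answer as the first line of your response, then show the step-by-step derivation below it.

v0:8,v1:15,v2:24,v3:inf,v4:5,v5:0,v6:inf

step 1: dist = v0:inf,v1:inf,v2:inf,v3:inf,v4:5,v5:0,v6:inf
step 2: dist = v0:8,v1:15,v2:24,v3:inf,v4:5,v5:0,v6:inf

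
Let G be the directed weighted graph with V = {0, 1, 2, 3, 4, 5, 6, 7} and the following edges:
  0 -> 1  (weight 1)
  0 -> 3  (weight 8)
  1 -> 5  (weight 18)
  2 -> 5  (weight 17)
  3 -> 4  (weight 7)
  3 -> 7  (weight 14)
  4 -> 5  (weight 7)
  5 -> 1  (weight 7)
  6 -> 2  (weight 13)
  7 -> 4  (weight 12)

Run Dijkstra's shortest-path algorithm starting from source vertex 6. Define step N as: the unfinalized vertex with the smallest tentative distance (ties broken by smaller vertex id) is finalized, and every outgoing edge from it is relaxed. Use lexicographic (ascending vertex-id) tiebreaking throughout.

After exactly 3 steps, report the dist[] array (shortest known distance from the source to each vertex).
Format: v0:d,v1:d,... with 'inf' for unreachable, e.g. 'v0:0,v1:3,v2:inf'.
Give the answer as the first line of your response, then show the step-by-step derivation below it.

v0:inf,v1:37,v2:13,v3:inf,v4:inf,v5:30,v6:0,v7:inf

step 1: dist = v0:inf,v1:inf,v2:13,v3:inf,v4:inf,v5:inf,v6:0,v7:inf
step 2: dist = v0:inf,v1:inf,v2:13,v3:inf,v4:inf,v5:30,v6:0,v7:inf
step 3: dist = v0:inf,v1:37,v2:13,v3:inf,v4:inf,v5:30,v6:0,v7:inf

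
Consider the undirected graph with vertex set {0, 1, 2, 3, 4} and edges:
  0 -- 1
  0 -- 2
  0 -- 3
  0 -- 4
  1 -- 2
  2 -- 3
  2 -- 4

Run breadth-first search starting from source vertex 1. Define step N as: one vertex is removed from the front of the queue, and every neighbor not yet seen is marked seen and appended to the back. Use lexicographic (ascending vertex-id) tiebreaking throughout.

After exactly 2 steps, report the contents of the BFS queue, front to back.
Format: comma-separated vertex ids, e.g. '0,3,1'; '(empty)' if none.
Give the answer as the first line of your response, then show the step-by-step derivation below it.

2,3,4

step 1: dequeue 1; queue=[0,2]; order=1
step 2: dequeue 0; queue=[2,3,4]; order=1,0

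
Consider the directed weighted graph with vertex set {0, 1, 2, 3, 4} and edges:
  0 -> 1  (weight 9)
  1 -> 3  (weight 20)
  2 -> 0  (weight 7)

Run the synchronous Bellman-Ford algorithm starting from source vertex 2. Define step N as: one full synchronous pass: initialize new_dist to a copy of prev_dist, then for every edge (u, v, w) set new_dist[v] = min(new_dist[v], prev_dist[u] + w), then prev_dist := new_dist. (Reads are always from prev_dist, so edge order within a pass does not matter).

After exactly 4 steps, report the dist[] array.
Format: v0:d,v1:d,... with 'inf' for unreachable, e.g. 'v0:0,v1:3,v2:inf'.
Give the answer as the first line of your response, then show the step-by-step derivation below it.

v0:7,v1:16,v2:0,v3:36,v4:inf

step 1: dist = v0:7,v1:inf,v2:0,v3:inf,v4:inf
step 2: dist = v0:7,v1:16,v2:0,v3:inf,v4:inf
step 3: dist = v0:7,v1:16,v2:0,v3:36,v4:inf
step 4: dist = v0:7,v1:16,v2:0,v3:36,v4:inf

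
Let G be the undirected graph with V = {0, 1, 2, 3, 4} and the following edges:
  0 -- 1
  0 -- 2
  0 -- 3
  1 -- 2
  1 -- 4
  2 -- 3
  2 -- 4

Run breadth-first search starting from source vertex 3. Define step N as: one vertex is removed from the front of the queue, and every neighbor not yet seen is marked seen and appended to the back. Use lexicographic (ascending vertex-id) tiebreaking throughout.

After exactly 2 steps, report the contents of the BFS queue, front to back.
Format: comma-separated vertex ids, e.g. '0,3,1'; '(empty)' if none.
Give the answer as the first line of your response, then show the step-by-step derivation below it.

2,1

step 1: dequeue 3; queue=[0,2]; order=3
step 2: dequeue 0; queue=[2,1]; order=3,0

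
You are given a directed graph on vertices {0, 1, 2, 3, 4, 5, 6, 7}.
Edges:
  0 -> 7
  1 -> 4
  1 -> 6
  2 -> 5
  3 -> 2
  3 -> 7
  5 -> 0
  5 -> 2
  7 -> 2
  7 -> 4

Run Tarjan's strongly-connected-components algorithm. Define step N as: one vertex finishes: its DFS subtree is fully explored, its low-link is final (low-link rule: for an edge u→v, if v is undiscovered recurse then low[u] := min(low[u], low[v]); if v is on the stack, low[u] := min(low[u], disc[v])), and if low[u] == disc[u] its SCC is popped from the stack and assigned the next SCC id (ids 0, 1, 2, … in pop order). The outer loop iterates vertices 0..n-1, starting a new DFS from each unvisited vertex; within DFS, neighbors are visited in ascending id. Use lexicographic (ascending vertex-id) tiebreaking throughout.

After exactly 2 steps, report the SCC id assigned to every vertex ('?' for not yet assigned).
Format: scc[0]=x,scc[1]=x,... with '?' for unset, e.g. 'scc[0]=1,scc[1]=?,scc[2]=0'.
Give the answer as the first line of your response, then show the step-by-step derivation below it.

scc[0]=?,scc[1]=?,scc[2]=?,scc[3]=?,scc[4]=?,scc[5]=?,scc[6]=?,scc[7]=?

step 1: low=(low[0]=0,low[1]=?,low[2]=2,low[3]=?,low[4]=?,low[5]=0,low[6]=?,low[7]=1); scc=(scc[0]=?,scc[1]=?,scc[2]=?,scc[3]=?,scc[4]=?,scc[5]=?,scc[6]=?,scc[7]=?)
step 2: low=(low[0]=0,low[1]=?,low[2]=0,low[3]=?,low[4]=?,low[5]=0,low[6]=?,low[7]=1); scc=(scc[0]=?,scc[1]=?,scc[2]=?,scc[3]=?,scc[4]=?,scc[5]=?,scc[6]=?,scc[7]=?)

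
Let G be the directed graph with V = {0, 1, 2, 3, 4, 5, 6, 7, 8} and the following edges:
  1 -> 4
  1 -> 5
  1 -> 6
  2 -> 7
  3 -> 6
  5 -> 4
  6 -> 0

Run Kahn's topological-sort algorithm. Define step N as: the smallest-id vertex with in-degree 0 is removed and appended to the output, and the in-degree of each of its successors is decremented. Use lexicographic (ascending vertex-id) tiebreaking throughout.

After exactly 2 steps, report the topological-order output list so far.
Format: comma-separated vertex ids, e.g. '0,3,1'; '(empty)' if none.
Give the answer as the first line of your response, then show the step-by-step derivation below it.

1,2

step 1: output 1; order=[1]; indeg=(1,0,0,0,1,0,1,1,0)
step 2: output 2; order=[1,2]; indeg=(1,0,0,0,1,0,1,0,0)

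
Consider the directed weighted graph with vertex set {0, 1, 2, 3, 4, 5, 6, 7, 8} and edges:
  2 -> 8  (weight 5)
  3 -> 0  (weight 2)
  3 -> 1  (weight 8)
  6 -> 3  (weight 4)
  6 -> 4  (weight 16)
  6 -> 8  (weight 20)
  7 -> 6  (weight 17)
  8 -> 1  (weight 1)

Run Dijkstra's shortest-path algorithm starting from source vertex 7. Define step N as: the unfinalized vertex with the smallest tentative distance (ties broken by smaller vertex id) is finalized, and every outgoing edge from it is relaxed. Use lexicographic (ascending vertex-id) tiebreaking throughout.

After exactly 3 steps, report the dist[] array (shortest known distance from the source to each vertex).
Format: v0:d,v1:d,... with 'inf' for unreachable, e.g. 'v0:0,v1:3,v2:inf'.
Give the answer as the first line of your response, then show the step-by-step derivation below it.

v0:23,v1:29,v2:inf,v3:21,v4:33,v5:inf,v6:17,v7:0,v8:37

step 1: dist = v0:inf,v1:inf,v2:inf,v3:inf,v4:inf,v5:inf,v6:17,v7:0,v8:inf
step 2: dist = v0:inf,v1:inf,v2:inf,v3:21,v4:33,v5:inf,v6:17,v7:0,v8:37
step 3: dist = v0:23,v1:29,v2:inf,v3:21,v4:33,v5:inf,v6:17,v7:0,v8:37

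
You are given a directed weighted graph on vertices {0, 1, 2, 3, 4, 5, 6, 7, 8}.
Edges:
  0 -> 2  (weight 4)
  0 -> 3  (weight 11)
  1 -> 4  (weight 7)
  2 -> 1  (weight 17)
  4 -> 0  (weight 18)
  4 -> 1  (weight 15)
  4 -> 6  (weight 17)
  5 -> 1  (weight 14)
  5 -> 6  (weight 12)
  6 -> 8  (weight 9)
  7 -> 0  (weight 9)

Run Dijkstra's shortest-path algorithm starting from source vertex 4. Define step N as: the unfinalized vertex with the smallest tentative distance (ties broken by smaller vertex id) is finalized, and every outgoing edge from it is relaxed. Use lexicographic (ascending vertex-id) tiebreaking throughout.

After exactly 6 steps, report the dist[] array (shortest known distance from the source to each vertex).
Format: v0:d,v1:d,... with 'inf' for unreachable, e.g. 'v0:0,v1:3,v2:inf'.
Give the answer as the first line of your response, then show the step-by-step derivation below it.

v0:18,v1:15,v2:22,v3:29,v4:0,v5:inf,v6:17,v7:inf,v8:26

step 1: dist = v0:18,v1:15,v2:inf,v3:inf,v4:0,v5:inf,v6:17,v7:inf,v8:inf
step 2: dist = v0:18,v1:15,v2:inf,v3:inf,v4:0,v5:inf,v6:17,v7:inf,v8:inf
step 3: dist = v0:18,v1:15,v2:inf,v3:inf,v4:0,v5:inf,v6:17,v7:inf,v8:26
step 4: dist = v0:18,v1:15,v2:22,v3:29,v4:0,v5:inf,v6:17,v7:inf,v8:26
step 5: dist = v0:18,v1:15,v2:22,v3:29,v4:0,v5:inf,v6:17,v7:inf,v8:26
step 6: dist = v0:18,v1:15,v2:22,v3:29,v4:0,v5:inf,v6:17,v7:inf,v8:26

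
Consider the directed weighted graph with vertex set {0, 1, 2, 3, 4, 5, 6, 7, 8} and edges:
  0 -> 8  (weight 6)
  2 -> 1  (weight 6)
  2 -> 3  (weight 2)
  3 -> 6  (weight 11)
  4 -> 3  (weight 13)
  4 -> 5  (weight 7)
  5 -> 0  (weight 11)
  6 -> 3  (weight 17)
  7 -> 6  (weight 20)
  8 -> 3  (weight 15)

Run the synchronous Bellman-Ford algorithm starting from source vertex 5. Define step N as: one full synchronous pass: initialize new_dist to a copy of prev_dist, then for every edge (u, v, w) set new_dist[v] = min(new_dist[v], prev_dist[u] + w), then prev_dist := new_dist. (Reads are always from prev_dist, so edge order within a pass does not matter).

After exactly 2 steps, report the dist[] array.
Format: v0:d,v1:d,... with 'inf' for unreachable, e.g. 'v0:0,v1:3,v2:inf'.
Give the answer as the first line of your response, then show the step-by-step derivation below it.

v0:11,v1:inf,v2:inf,v3:inf,v4:inf,v5:0,v6:inf,v7:inf,v8:17

step 1: dist = v0:11,v1:inf,v2:inf,v3:inf,v4:inf,v5:0,v6:inf,v7:inf,v8:inf
step 2: dist = v0:11,v1:inf,v2:inf,v3:inf,v4:inf,v5:0,v6:inf,v7:inf,v8:17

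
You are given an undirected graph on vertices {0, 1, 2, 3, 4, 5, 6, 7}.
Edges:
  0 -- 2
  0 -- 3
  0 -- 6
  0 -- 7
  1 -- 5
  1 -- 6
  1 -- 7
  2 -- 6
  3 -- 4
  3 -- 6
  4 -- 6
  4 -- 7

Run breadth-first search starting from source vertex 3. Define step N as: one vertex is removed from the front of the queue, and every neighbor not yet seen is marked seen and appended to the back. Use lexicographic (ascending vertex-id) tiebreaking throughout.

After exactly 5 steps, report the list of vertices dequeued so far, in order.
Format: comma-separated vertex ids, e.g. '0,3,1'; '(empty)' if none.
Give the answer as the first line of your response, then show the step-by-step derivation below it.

3,0,4,6,2

step 1: dequeue 3; queue=[0,4,6]; order=3
step 2: dequeue 0; queue=[4,6,2,7]; order=3,0
step 3: dequeue 4; queue=[6,2,7]; order=3,0,4
step 4: dequeue 6; queue=[2,7,1]; order=3,0,4,6
step 5: dequeue 2; queue=[7,1]; order=3,0,4,6,2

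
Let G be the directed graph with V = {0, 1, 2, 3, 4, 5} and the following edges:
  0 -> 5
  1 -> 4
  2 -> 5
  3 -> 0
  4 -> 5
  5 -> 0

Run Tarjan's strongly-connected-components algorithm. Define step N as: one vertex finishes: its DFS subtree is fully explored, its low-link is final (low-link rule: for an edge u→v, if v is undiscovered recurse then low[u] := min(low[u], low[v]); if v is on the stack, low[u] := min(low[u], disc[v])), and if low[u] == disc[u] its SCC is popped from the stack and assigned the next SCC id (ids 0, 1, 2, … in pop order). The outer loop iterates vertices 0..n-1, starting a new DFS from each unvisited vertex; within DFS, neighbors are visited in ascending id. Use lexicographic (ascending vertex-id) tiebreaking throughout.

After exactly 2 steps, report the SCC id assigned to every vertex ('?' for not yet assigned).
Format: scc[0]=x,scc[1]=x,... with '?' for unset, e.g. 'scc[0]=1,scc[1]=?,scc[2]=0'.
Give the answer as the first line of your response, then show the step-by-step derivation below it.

scc[0]=0,scc[1]=?,scc[2]=?,scc[3]=?,scc[4]=?,scc[5]=0

step 1: low=(low[0]=0,low[1]=?,low[2]=?,low[3]=?,low[4]=?,low[5]=0); scc=(scc[0]=?,scc[1]=?,scc[2]=?,scc[3]=?,scc[4]=?,scc[5]=?)
step 2: low=(low[0]=0,low[1]=?,low[2]=?,low[3]=?,low[4]=?,low[5]=0); scc=(scc[0]=0,scc[1]=?,scc[2]=?,scc[3]=?,scc[4]=?,scc[5]=0)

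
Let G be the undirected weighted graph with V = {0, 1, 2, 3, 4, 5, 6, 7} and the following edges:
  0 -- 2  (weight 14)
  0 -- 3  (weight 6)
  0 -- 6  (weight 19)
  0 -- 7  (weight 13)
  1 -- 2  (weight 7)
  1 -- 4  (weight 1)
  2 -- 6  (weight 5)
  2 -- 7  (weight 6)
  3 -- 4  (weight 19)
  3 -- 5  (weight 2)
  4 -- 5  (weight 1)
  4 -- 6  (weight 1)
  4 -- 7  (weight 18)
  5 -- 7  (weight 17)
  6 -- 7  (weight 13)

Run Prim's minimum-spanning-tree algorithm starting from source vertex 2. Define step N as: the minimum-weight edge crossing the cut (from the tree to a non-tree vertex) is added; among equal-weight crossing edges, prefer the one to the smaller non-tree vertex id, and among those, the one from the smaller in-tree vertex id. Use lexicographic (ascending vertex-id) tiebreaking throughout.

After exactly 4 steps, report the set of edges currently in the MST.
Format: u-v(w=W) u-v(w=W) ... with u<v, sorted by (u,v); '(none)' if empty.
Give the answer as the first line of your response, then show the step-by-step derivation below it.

1-4(w=1) 2-6(w=5) 4-5(w=1) 4-6(w=1)

step 1: add edge 2-6 (w=5); MST = {2-6(w=5)}
step 2: add edge 4-6 (w=1); MST = {2-6(w=5) 4-6(w=1)}
step 3: add edge 1-4 (w=1); MST = {1-4(w=1) 2-6(w=5) 4-6(w=1)}
step 4: add edge 4-5 (w=1); MST = {1-4(w=1) 2-6(w=5) 4-5(w=1) 4-6(w=1)}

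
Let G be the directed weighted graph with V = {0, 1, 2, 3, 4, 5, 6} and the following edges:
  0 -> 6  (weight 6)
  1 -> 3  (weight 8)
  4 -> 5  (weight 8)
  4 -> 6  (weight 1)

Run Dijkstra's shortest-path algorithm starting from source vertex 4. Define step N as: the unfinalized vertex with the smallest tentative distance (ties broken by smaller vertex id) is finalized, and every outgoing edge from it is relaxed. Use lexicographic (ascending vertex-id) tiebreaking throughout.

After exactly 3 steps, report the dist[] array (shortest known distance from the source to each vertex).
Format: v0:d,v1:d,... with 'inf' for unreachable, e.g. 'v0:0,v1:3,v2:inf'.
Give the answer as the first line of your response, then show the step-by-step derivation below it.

v0:inf,v1:inf,v2:inf,v3:inf,v4:0,v5:8,v6:1

step 1: dist = v0:inf,v1:inf,v2:inf,v3:inf,v4:0,v5:8,v6:1
step 2: dist = v0:inf,v1:inf,v2:inf,v3:inf,v4:0,v5:8,v6:1
step 3: dist = v0:inf,v1:inf,v2:inf,v3:inf,v4:0,v5:8,v6:1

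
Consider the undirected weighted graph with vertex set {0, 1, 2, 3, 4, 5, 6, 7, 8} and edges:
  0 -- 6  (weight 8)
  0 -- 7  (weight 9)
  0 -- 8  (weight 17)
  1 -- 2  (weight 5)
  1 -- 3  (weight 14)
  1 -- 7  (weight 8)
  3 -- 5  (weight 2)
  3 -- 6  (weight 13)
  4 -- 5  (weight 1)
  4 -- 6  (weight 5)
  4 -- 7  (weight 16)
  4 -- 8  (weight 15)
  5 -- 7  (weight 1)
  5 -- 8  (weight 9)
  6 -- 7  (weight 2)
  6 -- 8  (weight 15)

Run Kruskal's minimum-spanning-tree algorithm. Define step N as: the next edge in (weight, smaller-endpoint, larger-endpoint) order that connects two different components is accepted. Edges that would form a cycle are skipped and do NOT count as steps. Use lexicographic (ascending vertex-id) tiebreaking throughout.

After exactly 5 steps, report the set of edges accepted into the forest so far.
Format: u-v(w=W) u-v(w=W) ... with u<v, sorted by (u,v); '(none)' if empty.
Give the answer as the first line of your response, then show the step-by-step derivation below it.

1-2(w=5) 3-5(w=2) 4-5(w=1) 5-7(w=1) 6-7(w=2)

step 1: add edge 4-5 (w=1); MST = {4-5(w=1)}
step 2: add edge 5-7 (w=1); MST = {4-5(w=1) 5-7(w=1)}
step 3: add edge 3-5 (w=2); MST = {3-5(w=2) 4-5(w=1) 5-7(w=1)}
step 4: add edge 6-7 (w=2); MST = {3-5(w=2) 4-5(w=1) 5-7(w=1) 6-7(w=2)}
step 5: add edge 1-2 (w=5); MST = {1-2(w=5) 3-5(w=2) 4-5(w=1) 5-7(w=1) 6-7(w=2)}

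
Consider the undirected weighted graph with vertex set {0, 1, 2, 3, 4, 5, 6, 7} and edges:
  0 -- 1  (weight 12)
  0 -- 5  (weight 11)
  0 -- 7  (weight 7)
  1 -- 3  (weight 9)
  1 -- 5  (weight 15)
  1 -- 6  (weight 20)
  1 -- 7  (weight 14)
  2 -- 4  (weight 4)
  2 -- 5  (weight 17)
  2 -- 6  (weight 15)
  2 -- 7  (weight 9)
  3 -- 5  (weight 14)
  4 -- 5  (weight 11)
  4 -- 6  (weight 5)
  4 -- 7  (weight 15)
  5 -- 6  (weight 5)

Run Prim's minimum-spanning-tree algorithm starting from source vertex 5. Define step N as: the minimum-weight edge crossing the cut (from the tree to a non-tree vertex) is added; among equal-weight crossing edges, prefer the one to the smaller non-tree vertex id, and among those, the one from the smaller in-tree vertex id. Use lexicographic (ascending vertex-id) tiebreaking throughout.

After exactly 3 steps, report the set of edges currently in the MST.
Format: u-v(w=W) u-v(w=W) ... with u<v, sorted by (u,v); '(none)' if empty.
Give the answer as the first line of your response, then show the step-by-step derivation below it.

2-4(w=4) 4-6(w=5) 5-6(w=5)

step 1: add edge 5-6 (w=5); MST = {5-6(w=5)}
step 2: add edge 4-6 (w=5); MST = {4-6(w=5) 5-6(w=5)}
step 3: add edge 2-4 (w=4); MST = {2-4(w=4) 4-6(w=5) 5-6(w=5)}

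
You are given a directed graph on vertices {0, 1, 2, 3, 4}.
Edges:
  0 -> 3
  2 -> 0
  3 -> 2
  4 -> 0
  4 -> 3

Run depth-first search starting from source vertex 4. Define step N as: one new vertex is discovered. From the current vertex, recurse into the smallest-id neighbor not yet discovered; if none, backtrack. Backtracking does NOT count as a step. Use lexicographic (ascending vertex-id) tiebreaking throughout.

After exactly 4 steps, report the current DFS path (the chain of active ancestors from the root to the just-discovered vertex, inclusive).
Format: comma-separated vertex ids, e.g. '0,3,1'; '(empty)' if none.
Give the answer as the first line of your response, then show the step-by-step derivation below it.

4,0,3,2

step 1: discover 4; path=4; order=4
step 2: discover 0; path=4>0; order=4,0
step 3: discover 3; path=4>0>3; order=4,0,3
step 4: discover 2; path=4>0>3>2; order=4,0,3,2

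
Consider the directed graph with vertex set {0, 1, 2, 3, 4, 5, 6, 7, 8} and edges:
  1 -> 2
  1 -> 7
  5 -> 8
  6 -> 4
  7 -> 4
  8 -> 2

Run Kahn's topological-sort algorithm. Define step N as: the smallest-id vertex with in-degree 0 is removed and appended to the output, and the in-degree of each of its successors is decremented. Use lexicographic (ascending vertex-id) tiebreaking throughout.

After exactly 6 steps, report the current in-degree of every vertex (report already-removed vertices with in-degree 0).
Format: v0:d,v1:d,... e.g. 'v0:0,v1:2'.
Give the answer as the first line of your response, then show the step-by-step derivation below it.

v0:0,v1:0,v2:1,v3:0,v4:0,v5:0,v6:0,v7:0,v8:0

step 1: output 0; order=[0]; indeg=(0,0,2,0,2,0,0,1,1)
step 2: output 1; order=[0,1]; indeg=(0,0,1,0,2,0,0,0,1)
step 3: output 3; order=[0,1,3]; indeg=(0,0,1,0,2,0,0,0,1)
step 4: output 5; order=[0,1,3,5]; indeg=(0,0,1,0,2,0,0,0,0)
step 5: output 6; order=[0,1,3,5,6]; indeg=(0,0,1,0,1,0,0,0,0)
step 6: output 7; order=[0,1,3,5,6,7]; indeg=(0,0,1,0,0,0,0,0,0)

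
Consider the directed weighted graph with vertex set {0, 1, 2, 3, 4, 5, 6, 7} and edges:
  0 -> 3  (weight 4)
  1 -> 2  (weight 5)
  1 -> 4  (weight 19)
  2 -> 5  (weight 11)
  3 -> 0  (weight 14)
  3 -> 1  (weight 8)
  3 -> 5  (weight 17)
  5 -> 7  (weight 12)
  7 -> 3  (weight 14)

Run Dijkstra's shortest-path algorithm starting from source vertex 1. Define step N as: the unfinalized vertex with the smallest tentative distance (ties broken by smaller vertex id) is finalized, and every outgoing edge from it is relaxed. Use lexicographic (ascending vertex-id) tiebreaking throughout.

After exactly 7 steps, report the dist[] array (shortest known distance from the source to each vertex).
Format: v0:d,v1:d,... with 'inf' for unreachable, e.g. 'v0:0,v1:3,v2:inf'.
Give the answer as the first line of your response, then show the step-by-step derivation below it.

v0:56,v1:0,v2:5,v3:42,v4:19,v5:16,v6:inf,v7:28

step 1: dist = v0:inf,v1:0,v2:5,v3:inf,v4:19,v5:inf,v6:inf,v7:inf
step 2: dist = v0:inf,v1:0,v2:5,v3:inf,v4:19,v5:16,v6:inf,v7:inf
step 3: dist = v0:inf,v1:0,v2:5,v3:inf,v4:19,v5:16,v6:inf,v7:28
step 4: dist = v0:inf,v1:0,v2:5,v3:inf,v4:19,v5:16,v6:inf,v7:28
step 5: dist = v0:inf,v1:0,v2:5,v3:42,v4:19,v5:16,v6:inf,v7:28
step 6: dist = v0:56,v1:0,v2:5,v3:42,v4:19,v5:16,v6:inf,v7:28
step 7: dist = v0:56,v1:0,v2:5,v3:42,v4:19,v5:16,v6:inf,v7:28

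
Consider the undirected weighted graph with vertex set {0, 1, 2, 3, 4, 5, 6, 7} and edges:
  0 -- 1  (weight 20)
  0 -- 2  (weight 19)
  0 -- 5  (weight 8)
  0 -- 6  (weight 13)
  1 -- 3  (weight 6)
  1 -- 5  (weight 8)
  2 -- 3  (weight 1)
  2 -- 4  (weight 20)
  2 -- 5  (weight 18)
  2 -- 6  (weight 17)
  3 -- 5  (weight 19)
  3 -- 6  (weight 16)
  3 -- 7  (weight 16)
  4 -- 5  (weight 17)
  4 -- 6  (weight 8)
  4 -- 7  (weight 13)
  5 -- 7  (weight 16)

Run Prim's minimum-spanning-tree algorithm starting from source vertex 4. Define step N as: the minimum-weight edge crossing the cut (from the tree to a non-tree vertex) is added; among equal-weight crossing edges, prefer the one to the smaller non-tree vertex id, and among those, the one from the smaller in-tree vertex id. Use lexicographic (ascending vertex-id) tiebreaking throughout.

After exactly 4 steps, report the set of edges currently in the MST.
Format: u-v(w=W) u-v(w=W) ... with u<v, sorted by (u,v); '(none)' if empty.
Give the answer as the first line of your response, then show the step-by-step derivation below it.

0-5(w=8) 0-6(w=13) 1-5(w=8) 4-6(w=8)

step 1: add edge 4-6 (w=8); MST = {4-6(w=8)}
step 2: add edge 0-6 (w=13); MST = {0-6(w=13) 4-6(w=8)}
step 3: add edge 0-5 (w=8); MST = {0-5(w=8) 0-6(w=13) 4-6(w=8)}
step 4: add edge 1-5 (w=8); MST = {0-5(w=8) 0-6(w=13) 1-5(w=8) 4-6(w=8)}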